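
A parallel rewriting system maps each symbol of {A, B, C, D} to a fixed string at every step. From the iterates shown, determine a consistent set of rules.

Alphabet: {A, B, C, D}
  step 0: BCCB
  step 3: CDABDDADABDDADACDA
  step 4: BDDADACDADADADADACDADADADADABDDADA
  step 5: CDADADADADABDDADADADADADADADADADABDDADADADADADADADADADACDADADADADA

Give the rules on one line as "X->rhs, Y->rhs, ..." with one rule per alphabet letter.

  step 4 ⇒ step 5: BDDADACDADADADADACDADADADADABDDADA ⇒ C·DA·DA·DA·DA·DA·BD·DA·DA·DA·DA·DA·DA·DA·DA·DA·DA·BD·DA·DA·DA·DA·DA·DA·DA·DA·DA·DA·C·DA·DA·DA·DA·DA
    A ↦ DA
    B ↦ C
    C ↦ BD
    D ↦ DA

A->DA, B->C, C->BD, D->DA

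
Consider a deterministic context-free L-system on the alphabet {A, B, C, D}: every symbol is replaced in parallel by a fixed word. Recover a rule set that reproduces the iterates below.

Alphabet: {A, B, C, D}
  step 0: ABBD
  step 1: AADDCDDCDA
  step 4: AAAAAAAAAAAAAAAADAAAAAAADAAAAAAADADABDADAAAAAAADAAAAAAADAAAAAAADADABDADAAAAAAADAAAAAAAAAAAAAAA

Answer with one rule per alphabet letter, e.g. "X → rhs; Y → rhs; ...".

  step 0 ⇒ step 1: ABBD ⇒ AA·DDC·DDC·DA
    A ↦ AA
    B ↦ DDC
    D ↦ DA
    C ↦ BDA  (constrained at step 1)

A->AA, B->DDC, C->BDA, D->DA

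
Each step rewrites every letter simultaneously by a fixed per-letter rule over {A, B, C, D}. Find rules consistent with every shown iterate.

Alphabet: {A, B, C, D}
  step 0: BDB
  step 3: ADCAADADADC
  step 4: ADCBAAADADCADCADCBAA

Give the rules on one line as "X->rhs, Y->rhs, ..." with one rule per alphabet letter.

A->AD, B->A, C->BAA, D->C

  step 3 ⇒ step 4: ADCAADADADC ⇒ AD·C·BAA·AD·AD·C·AD·C·AD·C·BAA
    A ↦ AD
    C ↦ BAA
    D ↦ C
    B ↦ A  (constrained at step 0)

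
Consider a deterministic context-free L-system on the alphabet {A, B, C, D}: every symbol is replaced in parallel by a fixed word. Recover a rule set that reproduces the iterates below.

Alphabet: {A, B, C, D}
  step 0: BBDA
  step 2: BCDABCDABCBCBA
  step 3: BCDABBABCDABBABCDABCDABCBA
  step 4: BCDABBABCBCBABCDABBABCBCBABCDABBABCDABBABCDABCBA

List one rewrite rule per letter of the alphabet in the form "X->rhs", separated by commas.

  step 3 ⇒ step 4: BCDABBABCDABBABCDABCDABCBA ⇒ BC·DA·B·BA·BC·BC·BA·BC·DA·B·BA·BC·BC·BA·BC·DA·B·BA·BC·DA·B·BA·BC·DA·BC·BA
    A ↦ BA
    B ↦ BC
    C ↦ DA
    D ↦ B

A->BA, B->BC, C->DA, D->B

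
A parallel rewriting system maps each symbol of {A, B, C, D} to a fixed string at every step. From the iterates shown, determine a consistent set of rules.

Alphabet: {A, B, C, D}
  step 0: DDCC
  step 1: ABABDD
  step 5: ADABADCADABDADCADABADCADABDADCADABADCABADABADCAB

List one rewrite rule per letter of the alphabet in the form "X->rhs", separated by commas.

A->AD, B->C, C->D, D->AB

  step 0 ⇒ step 1: DDCC ⇒ AB·AB·D·D
    C ↦ D
    D ↦ AB
    A ↦ AD  (constrained at step 1)
    B ↦ C  (constrained at step 1)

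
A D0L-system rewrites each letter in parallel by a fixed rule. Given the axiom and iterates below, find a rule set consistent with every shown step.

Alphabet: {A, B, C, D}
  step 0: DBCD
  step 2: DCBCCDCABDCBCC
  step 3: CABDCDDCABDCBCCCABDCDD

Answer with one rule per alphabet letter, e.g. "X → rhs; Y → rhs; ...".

  step 2 ⇒ step 3: DCBCCDCABDCBCC ⇒ CAB·D·C·D·D·CAB·D·CBC·C·CAB·D·C·D·D
    A ↦ CBC
    B ↦ C
    C ↦ D
    D ↦ CAB

A->CBC, B->C, C->D, D->CAB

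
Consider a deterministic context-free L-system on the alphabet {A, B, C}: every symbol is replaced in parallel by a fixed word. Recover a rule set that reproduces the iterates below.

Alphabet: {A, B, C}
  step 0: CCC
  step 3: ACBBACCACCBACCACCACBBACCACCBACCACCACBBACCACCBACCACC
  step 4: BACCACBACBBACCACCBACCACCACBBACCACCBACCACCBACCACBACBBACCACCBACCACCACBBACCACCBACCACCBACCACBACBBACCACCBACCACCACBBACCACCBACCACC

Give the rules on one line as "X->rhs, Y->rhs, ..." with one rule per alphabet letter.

A->B, B->ACB, C->ACC

  step 3 ⇒ step 4: ACBBACCACCBACCACCACBBACCACCBACCACCACBBACCACCBACCACC ⇒ B·ACC·ACB·ACB·B·ACC·ACC·B·ACC·ACC·ACB·B·ACC·ACC·B·ACC·ACC·B·ACC·ACB·ACB·B·ACC·ACC·B·ACC·ACC·ACB·B·ACC·ACC·B·ACC·ACC·B·ACC·ACB·ACB·B·ACC·ACC·B·ACC·ACC·ACB·B·ACC·ACC·B·ACC·ACC
    A ↦ B
    B ↦ ACB
    C ↦ ACC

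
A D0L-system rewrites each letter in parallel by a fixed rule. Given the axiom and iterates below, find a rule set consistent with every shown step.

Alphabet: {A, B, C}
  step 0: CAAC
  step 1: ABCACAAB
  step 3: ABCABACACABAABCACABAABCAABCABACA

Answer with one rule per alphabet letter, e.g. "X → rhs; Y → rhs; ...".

  step 0 ⇒ step 1: CAAC ⇒ AB·CA·CA·AB
    A ↦ CA
    C ↦ AB
    B ↦ BA  (constrained at step 1)

A->CA, B->BA, C->AB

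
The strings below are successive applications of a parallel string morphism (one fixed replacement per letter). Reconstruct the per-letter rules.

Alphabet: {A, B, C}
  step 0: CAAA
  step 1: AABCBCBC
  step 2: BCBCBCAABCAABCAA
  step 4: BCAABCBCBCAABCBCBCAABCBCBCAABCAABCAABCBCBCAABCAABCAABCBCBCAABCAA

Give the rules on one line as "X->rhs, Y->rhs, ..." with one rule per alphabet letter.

  step 1 ⇒ step 2: AABCBCBC ⇒ BC·BC·BC·AA·BC·AA·BC·AA
    A ↦ BC
    B ↦ BC
    C ↦ AA

A->BC, B->BC, C->AA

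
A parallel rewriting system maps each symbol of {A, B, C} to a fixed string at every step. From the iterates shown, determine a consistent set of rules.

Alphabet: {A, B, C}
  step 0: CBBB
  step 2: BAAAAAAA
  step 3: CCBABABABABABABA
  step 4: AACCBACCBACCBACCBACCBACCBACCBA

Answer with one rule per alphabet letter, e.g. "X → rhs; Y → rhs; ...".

A->BA, B->CC, C->A

  step 3 ⇒ step 4: CCBABABABABABABA ⇒ A·A·CC·BA·CC·BA·CC·BA·CC·BA·CC·BA·CC·BA·CC·BA
    A ↦ BA
    B ↦ CC
    C ↦ A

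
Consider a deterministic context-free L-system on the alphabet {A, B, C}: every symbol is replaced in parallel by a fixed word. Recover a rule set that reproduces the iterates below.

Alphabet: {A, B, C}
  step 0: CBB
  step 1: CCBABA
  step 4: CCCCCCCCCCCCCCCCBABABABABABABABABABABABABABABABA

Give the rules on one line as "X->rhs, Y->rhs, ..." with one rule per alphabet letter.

A->BA, B->BA, C->CC

  step 0 ⇒ step 1: CBB ⇒ CC·BA·BA
    B ↦ BA
    C ↦ CC
    A ↦ BA  (constrained at step 1)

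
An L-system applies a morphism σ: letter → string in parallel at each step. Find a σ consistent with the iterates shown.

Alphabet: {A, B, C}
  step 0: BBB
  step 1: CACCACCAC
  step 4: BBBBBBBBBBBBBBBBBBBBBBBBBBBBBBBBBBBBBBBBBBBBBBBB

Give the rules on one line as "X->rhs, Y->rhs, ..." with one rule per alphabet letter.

A->BB, B->CAC, C->B

  step 0 ⇒ step 1: BBB ⇒ CAC·CAC·CAC
    B ↦ CAC
    A ↦ BB  (constrained at step 1)
    C ↦ B  (constrained at step 1)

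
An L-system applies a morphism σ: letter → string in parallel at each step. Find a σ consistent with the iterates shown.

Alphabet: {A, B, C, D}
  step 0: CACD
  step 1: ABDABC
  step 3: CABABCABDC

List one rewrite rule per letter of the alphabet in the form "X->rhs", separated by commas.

A->D, B->C, C->AB, D->C

  step 0 ⇒ step 1: CACD ⇒ AB·D·AB·C
    A ↦ D
    C ↦ AB
    D ↦ C
    B ↦ C  (constrained at step 1)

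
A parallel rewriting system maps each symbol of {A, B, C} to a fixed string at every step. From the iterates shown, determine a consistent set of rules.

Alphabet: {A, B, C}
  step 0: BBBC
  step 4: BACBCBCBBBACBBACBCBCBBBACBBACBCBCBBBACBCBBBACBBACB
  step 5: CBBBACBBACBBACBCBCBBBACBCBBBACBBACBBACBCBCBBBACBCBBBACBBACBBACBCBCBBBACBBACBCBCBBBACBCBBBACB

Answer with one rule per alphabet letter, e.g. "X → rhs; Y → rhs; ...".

A->B, B->CB, C->BA

  step 4 ⇒ step 5: BACBCBCBBBACBBACBCBCBBBACBBACBCBCBBBACBCBBBACBBACB ⇒ CB·B·BA·CB·BA·CB·BA·CB·CB·CB·B·BA·CB·CB·B·BA·CB·BA·CB·BA·CB·CB·CB·B·BA·CB·CB·B·BA·CB·BA·CB·BA·CB·CB·CB·B·BA·CB·BA·CB·CB·CB·B·BA·CB·CB·B·BA·CB
    A ↦ B
    B ↦ CB
    C ↦ BA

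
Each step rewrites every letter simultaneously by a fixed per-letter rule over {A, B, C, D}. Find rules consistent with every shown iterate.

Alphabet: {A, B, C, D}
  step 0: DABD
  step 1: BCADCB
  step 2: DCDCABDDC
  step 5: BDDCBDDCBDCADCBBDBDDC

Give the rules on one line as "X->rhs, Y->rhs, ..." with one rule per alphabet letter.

  step 1 ⇒ step 2: BCADCB ⇒ DC·D·CA·B·D·DC
    A ↦ CA
    B ↦ DC
    C ↦ D
    D ↦ B

A->CA, B->DC, C->D, D->B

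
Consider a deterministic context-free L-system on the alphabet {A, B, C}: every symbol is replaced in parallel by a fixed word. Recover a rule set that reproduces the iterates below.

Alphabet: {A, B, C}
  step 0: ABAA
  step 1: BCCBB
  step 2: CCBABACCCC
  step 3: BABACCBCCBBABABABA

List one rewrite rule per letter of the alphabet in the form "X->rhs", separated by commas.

A->B, B->CC, C->BA

  step 2 ⇒ step 3: CCBABACCCC ⇒ BA·BA·CC·B·CC·B·BA·BA·BA·BA
    A ↦ B
    B ↦ CC
    C ↦ BA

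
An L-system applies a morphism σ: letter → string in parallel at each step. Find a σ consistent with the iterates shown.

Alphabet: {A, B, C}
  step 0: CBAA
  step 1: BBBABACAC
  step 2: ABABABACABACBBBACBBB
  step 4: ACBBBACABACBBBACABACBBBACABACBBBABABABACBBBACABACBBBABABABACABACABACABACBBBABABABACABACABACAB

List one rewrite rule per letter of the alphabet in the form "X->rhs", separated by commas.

A->AC, B->AB, C->BBB

  step 1 ⇒ step 2: BBBABACAC ⇒ AB·AB·AB·AC·AB·AC·BBB·AC·BBB
    A ↦ AC
    B ↦ AB
    C ↦ BBB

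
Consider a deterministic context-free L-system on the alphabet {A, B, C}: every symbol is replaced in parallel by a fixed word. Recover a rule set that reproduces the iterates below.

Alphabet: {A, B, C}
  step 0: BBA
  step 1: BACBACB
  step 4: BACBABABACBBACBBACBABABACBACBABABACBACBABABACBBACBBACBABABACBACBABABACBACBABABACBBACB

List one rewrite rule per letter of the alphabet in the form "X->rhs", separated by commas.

  step 0 ⇒ step 1: BBA ⇒ BAC·BAC·B
    A ↦ B
    B ↦ BAC
    C ↦ ABA  (constrained at step 1)

A->B, B->BAC, C->ABA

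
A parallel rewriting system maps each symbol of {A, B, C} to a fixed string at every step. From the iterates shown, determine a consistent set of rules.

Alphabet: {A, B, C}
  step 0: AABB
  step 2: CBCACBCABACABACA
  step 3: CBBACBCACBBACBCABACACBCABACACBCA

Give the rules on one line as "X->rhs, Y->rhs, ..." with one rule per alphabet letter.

  step 2 ⇒ step 3: CBCACBCABACABACA ⇒ CB·BA·CB·CA·CB·BA·CB·CA·BA·CA·CB·CA·BA·CA·CB·CA
    A ↦ CA
    B ↦ BA
    C ↦ CB

A->CA, B->BA, C->CB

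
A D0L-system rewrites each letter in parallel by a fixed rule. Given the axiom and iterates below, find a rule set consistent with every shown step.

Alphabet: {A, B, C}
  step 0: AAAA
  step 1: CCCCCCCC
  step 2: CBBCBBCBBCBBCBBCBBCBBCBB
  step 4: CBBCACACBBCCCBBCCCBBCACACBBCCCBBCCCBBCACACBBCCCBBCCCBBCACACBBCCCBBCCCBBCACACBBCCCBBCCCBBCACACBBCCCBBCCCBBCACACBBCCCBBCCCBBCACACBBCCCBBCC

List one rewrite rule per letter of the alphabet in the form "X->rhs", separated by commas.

  step 1 ⇒ step 2: CCCCCCCC ⇒ CBB·CBB·CBB·CBB·CBB·CBB·CBB·CBB
    C ↦ CBB
  step 0 ⇒ step 1: AAAA ⇒ CC·CC·CC·CC
    A ↦ CC
    B ↦ CA  (constrained at step 2)

A->CC, B->CA, C->CBB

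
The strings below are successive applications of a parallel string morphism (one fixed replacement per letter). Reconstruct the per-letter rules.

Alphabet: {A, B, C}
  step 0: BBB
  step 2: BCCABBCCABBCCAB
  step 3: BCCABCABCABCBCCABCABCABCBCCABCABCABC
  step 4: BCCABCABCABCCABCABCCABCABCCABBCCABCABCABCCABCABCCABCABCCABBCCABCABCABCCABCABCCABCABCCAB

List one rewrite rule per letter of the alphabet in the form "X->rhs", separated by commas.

A->CA, B->BC, C->CAB

  step 3 ⇒ step 4: BCCABCABCABCBCCABCABCABCBCCABCABCABC ⇒ BC·CAB·CAB·CA·BC·CAB·CA·BC·CAB·CA·BC·CAB·BC·CAB·CAB·CA·BC·CAB·CA·BC·CAB·CA·BC·CAB·BC·CAB·CAB·CA·BC·CAB·CA·BC·CAB·CA·BC·CAB
    A ↦ CA
    B ↦ BC
    C ↦ CAB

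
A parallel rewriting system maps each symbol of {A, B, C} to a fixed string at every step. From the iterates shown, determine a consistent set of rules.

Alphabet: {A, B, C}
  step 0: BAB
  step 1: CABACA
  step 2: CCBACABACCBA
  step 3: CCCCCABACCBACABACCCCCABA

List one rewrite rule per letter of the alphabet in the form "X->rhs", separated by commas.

  step 2 ⇒ step 3: CCBACABACCBA ⇒ CC·CC·CA·BA·CC·BA·CA·BA·CC·CC·CA·BA
    A ↦ BA
    B ↦ CA
    C ↦ CC

A->BA, B->CA, C->CC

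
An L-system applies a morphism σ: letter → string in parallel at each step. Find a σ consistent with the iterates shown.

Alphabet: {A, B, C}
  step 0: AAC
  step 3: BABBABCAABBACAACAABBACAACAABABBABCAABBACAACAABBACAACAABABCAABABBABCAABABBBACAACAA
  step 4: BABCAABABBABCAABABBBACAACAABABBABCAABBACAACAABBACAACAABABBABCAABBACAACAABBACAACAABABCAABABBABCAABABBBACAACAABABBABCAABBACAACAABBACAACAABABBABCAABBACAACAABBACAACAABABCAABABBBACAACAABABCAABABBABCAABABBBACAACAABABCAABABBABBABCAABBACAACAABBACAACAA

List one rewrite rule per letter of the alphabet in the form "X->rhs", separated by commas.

  step 3 ⇒ step 4: BABBABCAABBACAACAABBACAACAABABBABCAABBACAACAABBACAACAABABCAABABBABCAABABBBACAACAA ⇒ BAB·CAA·BAB·BAB·CAA·BAB·BBA·CAA·CAA·BAB·BAB·CAA·BBA·CAA·CAA·BBA·CAA·CAA·BAB·BAB·CAA·BBA·CAA·CAA·BBA·CAA·CAA·BAB·CAA·BAB·BAB·CAA·BAB·BBA·CAA·CAA·BAB·BAB·CAA·BBA·CAA·CAA·BBA·CAA·CAA·BAB·BAB·CAA·BBA·CAA·CAA·BBA·CAA·CAA·BAB·CAA·BAB·BBA·CAA·CAA·BAB·CAA·BAB·BAB·CAA·BAB·BBA·CAA·CAA·BAB·CAA·BAB·BAB·BAB·CAA·BBA·CAA·CAA·BBA·CAA·CAA
    A ↦ CAA
    B ↦ BAB
    C ↦ BBA

A->CAA, B->BAB, C->BBA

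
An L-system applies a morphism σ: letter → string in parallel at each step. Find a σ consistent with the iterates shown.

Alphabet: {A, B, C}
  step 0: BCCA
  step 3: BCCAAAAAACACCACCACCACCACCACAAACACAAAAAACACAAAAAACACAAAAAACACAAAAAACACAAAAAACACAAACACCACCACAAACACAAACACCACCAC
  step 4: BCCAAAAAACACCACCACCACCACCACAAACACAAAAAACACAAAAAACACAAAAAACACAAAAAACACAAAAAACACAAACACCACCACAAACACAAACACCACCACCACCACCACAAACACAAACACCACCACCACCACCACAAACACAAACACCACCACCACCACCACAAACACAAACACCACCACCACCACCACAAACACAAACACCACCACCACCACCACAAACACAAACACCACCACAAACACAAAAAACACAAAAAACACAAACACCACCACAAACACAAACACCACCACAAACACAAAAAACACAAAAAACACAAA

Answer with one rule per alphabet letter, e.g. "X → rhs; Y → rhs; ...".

A->CAC, B->BCC, C->AAA

  step 3 ⇒ step 4: BCCAAAAAACACCACCACCACCACCACAAACACAAAAAACACAAAAAACACAAAAAACACAAAAAACACAAAAAACACAAACACCACCACAAACACAAACACCACCAC ⇒ BCC·AAA·AAA·CAC·CAC·CAC·CAC·CAC·CAC·AAA·CAC·AAA·AAA·CAC·AAA·AAA·CAC·AAA·AAA·CAC·AAA·AAA·CAC·AAA·AAA·CAC·AAA·CAC·CAC·CAC·AAA·CAC·AAA·CAC·CAC·CAC·CAC·CAC·CAC·AAA·CAC·AAA·CAC·CAC·CAC·CAC·CAC·CAC·AAA·CAC·AAA·CAC·CAC·CAC·CAC·CAC·CAC·AAA·CAC·AAA·CAC·CAC·CAC·CAC·CAC·CAC·AAA·CAC·AAA·CAC·CAC·CAC·CAC·CAC·CAC·AAA·CAC·AAA·CAC·CAC·CAC·AAA·CAC·AAA·AAA·CAC·AAA·AAA·CAC·AAA·CAC·CAC·CAC·AAA·CAC·AAA·CAC·CAC·CAC·AAA·CAC·AAA·AAA·CAC·AAA·AAA·CAC·AAA
    A ↦ CAC
    B ↦ BCC
    C ↦ AAA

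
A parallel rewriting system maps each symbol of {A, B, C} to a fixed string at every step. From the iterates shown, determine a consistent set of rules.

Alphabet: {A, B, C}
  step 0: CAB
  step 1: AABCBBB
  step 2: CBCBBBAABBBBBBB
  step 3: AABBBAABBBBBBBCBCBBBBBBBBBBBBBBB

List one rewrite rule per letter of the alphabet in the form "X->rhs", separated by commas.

  step 2 ⇒ step 3: CBCBBBAABBBBBBB ⇒ AAB·BB·AAB·BB·BB·BB·CB·CB·BB·BB·BB·BB·BB·BB·BB
    A ↦ CB
    B ↦ BB
    C ↦ AAB

A->CB, B->BB, C->AAB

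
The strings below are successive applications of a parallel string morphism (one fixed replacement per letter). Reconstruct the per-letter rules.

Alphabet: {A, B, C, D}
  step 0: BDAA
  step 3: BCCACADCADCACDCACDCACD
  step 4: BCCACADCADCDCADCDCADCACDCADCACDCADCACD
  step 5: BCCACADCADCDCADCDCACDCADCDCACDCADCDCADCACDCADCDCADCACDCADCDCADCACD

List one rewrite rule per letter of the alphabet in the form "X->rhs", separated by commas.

A->D, B->BC, C->CA, D->CD

  step 4 ⇒ step 5: BCCACADCADCDCADCDCADCACDCADCACDCADCACD ⇒ BC·CA·CA·D·CA·D·CD·CA·D·CD·CA·CD·CA·D·CD·CA·CD·CA·D·CD·CA·D·CA·CD·CA·D·CD·CA·D·CA·CD·CA·D·CD·CA·D·CA·CD
    A ↦ D
    B ↦ BC
    C ↦ CA
    D ↦ CD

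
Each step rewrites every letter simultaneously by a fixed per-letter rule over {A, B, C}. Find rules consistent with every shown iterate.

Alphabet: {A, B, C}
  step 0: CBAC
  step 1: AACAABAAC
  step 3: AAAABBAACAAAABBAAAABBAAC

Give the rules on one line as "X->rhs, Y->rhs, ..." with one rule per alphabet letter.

A->B, B->AA, C->AAC

  step 0 ⇒ step 1: CBAC ⇒ AAC·AA·B·AAC
    A ↦ B
    B ↦ AA
    C ↦ AAC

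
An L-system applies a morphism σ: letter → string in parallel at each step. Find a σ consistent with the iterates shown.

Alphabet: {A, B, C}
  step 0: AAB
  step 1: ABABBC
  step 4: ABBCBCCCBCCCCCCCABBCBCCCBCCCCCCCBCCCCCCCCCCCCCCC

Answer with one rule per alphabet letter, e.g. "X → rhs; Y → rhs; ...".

A->AB, B->BC, C->CC

  step 0 ⇒ step 1: AAB ⇒ AB·AB·BC
    A ↦ AB
    B ↦ BC
    C ↦ CC  (constrained at step 1)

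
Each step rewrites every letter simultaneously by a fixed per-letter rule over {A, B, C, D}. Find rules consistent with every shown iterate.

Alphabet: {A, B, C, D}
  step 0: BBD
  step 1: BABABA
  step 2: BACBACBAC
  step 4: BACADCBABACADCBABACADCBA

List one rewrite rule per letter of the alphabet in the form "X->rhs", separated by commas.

A->C, B->BA, C->AD, D->BA

  step 1 ⇒ step 2: BABABA ⇒ BA·C·BA·C·BA·C
    A ↦ C
    B ↦ BA
    C ↦ AD  (constrained at step 2)
  step 0 ⇒ step 1: BBD ⇒ BA·BA·BA
    D ↦ BA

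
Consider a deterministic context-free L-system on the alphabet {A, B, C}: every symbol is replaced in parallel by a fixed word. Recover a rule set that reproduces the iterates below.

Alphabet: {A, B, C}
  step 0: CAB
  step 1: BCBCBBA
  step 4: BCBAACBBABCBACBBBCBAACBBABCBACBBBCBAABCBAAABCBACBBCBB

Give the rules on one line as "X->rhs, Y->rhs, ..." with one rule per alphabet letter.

  step 0 ⇒ step 1: CAB ⇒ BCB·CBB·A
    A ↦ CBB
    B ↦ A
    C ↦ BCB

A->CBB, B->A, C->BCB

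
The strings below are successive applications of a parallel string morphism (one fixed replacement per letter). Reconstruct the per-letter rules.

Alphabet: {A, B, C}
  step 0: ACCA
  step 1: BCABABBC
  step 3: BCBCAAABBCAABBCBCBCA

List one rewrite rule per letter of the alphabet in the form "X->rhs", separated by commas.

  step 0 ⇒ step 1: ACCA ⇒ BC·AB·AB·BC
    A ↦ BC
    C ↦ AB
    B ↦ A  (constrained at step 1)

A->BC, B->A, C->AB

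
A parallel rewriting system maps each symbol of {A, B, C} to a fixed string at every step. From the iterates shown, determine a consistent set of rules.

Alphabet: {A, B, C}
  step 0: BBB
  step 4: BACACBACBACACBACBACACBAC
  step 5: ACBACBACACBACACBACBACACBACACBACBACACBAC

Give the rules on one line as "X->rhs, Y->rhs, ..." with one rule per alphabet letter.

  step 4 ⇒ step 5: BACACBACBACACBACBACACBAC ⇒ AC·B·AC·B·AC·AC·B·AC·AC·B·AC·B·AC·AC·B·AC·AC·B·AC·B·AC·AC·B·AC
    A ↦ B
    B ↦ AC
    C ↦ AC

A->B, B->AC, C->AC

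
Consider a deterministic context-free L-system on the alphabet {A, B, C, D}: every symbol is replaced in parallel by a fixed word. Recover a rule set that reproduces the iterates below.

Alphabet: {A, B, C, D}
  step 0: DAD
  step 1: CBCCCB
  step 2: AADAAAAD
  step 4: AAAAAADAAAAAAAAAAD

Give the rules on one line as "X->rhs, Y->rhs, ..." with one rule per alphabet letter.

A->CC, B->AD, C->A, D->CB

  step 1 ⇒ step 2: CBCCCB ⇒ A·AD·A·A·A·AD
    B ↦ AD
    C ↦ A
  step 0 ⇒ step 1: DAD ⇒ CB·CC·CB
    A ↦ CC
  step 0 ⇒ step 1: DAD ⇒ CB·CC·CB
    D ↦ CB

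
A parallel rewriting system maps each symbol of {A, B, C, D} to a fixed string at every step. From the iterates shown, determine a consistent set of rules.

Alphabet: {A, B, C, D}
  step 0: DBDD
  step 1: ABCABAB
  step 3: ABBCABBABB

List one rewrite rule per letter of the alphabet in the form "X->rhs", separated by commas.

A->D, B->C, C->B, D->AB

  step 0 ⇒ step 1: DBDD ⇒ AB·C·AB·AB
    B ↦ C
    D ↦ AB
    A ↦ D  (constrained at step 1)
    C ↦ B  (constrained at step 1)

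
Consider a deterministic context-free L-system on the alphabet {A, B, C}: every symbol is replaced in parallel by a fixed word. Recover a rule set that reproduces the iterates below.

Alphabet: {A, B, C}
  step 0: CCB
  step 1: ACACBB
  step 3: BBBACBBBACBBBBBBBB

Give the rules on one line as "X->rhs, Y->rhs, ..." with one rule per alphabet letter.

A->B, B->BB, C->AC

  step 0 ⇒ step 1: CCB ⇒ AC·AC·BB
    B ↦ BB
    C ↦ AC
    A ↦ B  (constrained at step 1)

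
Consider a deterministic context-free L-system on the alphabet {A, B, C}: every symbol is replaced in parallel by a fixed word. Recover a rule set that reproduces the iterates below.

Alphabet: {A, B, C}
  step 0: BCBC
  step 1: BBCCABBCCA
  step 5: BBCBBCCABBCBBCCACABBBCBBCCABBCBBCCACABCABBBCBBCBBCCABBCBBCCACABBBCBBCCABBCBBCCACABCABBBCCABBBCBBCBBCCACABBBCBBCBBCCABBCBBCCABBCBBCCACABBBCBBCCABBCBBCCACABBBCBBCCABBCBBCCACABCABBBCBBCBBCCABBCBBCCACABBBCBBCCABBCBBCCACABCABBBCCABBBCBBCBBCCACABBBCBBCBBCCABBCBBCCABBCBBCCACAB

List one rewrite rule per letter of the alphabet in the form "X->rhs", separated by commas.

A->B, B->BBC, C->CA

  step 0 ⇒ step 1: BCBC ⇒ BBC·CA·BBC·CA
    B ↦ BBC
    C ↦ CA
    A ↦ B  (constrained at step 1)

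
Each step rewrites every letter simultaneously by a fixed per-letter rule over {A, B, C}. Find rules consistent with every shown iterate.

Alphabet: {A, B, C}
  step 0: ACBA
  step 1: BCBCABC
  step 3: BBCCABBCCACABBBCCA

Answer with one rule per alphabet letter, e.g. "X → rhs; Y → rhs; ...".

  step 0 ⇒ step 1: ACBA ⇒ BC·B·CA·BC
    A ↦ BC
    B ↦ CA
    C ↦ B

A->BC, B->CA, C->B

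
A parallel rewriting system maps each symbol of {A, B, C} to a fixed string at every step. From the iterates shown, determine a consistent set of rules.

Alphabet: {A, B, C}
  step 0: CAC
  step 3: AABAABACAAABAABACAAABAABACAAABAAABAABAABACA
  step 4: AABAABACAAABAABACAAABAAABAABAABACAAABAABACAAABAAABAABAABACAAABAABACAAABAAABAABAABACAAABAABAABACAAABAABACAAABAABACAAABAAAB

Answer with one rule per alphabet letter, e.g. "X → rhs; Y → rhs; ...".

  step 3 ⇒ step 4: AABAABACAAABAABACAAABAABACAAABAAABAABAABACA ⇒ AAB·AAB·ACA·AAB·AAB·ACA·AAB·A·AAB·AAB·AAB·ACA·AAB·AAB·ACA·AAB·A·AAB·AAB·AAB·ACA·AAB·AAB·ACA·AAB·A·AAB·AAB·AAB·ACA·AAB·AAB·AAB·ACA·AAB·AAB·ACA·AAB·AAB·ACA·AAB·A·AAB
    A ↦ AAB
    B ↦ ACA
    C ↦ A

A->AAB, B->ACA, C->A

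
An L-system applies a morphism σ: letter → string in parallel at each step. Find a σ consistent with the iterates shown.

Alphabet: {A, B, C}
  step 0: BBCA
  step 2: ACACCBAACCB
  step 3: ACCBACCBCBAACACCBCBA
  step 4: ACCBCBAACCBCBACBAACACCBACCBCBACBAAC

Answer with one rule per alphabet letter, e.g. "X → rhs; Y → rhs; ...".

A->AC, B->A, C->CB

  step 3 ⇒ step 4: ACCBACCBCBAACACCBCBA ⇒ AC·CB·CB·A·AC·CB·CB·A·CB·A·AC·AC·CB·AC·CB·CB·A·CB·A·AC
    A ↦ AC
    B ↦ A
    C ↦ CB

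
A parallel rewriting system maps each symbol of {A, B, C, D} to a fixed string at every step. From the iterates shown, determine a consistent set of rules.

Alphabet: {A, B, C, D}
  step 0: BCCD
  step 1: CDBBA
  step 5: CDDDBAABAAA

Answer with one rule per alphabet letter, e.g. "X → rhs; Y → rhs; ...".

  step 0 ⇒ step 1: BCCD ⇒ CD·B·B·A
    B ↦ CD
    C ↦ B
    D ↦ A
    A ↦ D  (constrained at step 1)

A->D, B->CD, C->B, D->A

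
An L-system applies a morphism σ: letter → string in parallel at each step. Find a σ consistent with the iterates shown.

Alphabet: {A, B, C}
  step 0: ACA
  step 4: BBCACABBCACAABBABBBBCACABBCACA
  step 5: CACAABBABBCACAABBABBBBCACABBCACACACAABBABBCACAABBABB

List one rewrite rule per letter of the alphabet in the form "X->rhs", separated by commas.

A->BB, B->CA, C->A

  step 4 ⇒ step 5: BBCACABBCACAABBABBBBCACABBCACA ⇒ CA·CA·A·BB·A·BB·CA·CA·A·BB·A·BB·BB·CA·CA·BB·CA·CA·CA·CA·A·BB·A·BB·CA·CA·A·BB·A·BB
    A ↦ BB
    B ↦ CA
    C ↦ A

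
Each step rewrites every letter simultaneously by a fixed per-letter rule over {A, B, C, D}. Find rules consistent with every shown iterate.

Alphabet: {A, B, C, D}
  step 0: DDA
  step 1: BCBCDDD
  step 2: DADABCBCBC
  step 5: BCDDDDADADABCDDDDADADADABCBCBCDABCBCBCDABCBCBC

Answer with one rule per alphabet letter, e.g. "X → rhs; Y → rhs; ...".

A->DDD, B->D, C->A, D->BC

  step 1 ⇒ step 2: BCBCDDD ⇒ D·A·D·A·BC·BC·BC
    B ↦ D
    C ↦ A
    D ↦ BC
  step 0 ⇒ step 1: DDA ⇒ BC·BC·DDD
    A ↦ DDD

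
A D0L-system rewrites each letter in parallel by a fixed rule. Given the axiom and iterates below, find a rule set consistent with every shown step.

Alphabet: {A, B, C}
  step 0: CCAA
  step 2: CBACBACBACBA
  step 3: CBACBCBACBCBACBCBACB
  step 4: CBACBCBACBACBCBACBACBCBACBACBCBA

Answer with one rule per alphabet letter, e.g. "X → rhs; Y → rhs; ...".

A->CB, B->A, C->CB

  step 3 ⇒ step 4: CBACBCBACBCBACBCBACB ⇒ CB·A·CB·CB·A·CB·A·CB·CB·A·CB·A·CB·CB·A·CB·A·CB·CB·A
    A ↦ CB
    B ↦ A
    C ↦ CB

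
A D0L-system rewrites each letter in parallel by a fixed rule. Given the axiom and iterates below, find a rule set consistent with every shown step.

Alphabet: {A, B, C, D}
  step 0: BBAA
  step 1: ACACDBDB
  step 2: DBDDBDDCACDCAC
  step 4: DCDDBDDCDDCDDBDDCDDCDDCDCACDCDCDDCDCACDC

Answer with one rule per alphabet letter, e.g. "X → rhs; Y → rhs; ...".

A->DB, B->AC, C->D, D->DC

  step 1 ⇒ step 2: ACACDBDB ⇒ DB·D·DB·D·DC·AC·DC·AC
    A ↦ DB
    B ↦ AC
    C ↦ D
    D ↦ DC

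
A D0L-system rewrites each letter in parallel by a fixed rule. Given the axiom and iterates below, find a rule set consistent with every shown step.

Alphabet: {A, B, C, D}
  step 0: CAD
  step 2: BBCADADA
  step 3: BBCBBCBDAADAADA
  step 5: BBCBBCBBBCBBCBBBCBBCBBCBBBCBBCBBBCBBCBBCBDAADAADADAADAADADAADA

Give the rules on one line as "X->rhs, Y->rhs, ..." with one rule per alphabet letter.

A->DA, B->BBC, C->B, D->A

  step 2 ⇒ step 3: BBCADADA ⇒ BBC·BBC·B·DA·A·DA·A·DA
    A ↦ DA
    B ↦ BBC
    C ↦ B
    D ↦ A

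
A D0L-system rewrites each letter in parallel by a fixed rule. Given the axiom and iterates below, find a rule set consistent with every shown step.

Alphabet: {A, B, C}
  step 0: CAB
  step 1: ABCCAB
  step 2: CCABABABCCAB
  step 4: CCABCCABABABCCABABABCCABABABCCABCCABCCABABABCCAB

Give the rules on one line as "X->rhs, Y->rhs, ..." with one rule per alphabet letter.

  step 1 ⇒ step 2: ABCCAB ⇒ CC·AB·AB·AB·CC·AB
    A ↦ CC
    B ↦ AB
    C ↦ AB

A->CC, B->AB, C->AB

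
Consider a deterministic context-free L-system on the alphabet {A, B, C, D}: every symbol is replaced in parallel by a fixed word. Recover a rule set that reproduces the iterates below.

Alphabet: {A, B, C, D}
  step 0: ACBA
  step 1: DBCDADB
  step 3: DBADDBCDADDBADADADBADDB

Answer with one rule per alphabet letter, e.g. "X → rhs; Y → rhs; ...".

  step 0 ⇒ step 1: ACBA ⇒ DB·CD·A·DB
    A ↦ DB
    B ↦ A
    C ↦ CD
    D ↦ AD  (constrained at step 1)

A->DB, B->A, C->CD, D->AD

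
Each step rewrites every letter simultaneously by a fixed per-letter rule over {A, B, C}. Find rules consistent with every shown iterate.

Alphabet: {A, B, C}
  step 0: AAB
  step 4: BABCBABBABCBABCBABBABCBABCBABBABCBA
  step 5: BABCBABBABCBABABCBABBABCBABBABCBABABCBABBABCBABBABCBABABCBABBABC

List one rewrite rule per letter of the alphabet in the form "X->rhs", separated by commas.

A->BC, B->BA, C->B

  step 4 ⇒ step 5: BABCBABBABCBABCBABBABCBABCBABBABCBA ⇒ BA·BC·BA·B·BA·BC·BA·BA·BC·BA·B·BA·BC·BA·B·BA·BC·BA·BA·BC·BA·B·BA·BC·BA·B·BA·BC·BA·BA·BC·BA·B·BA·BC
    A ↦ BC
    B ↦ BA
    C ↦ B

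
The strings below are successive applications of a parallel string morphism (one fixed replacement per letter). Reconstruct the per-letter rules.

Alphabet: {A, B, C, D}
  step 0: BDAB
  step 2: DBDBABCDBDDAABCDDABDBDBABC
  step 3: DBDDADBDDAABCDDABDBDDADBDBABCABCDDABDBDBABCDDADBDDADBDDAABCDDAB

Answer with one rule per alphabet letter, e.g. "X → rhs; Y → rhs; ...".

  step 2 ⇒ step 3: DBDBABCDBDDAABCDDABDBDBABC ⇒ DB·DDA·DB·DDA·ABC·DDA·B·DB·DDA·DB·DB·ABC·ABC·DDA·B·DB·DB·ABC·DDA·DB·DDA·DB·DDA·ABC·DDA·B
    A ↦ ABC
    B ↦ DDA
    C ↦ B
    D ↦ DB

A->ABC, B->DDA, C->B, D->DB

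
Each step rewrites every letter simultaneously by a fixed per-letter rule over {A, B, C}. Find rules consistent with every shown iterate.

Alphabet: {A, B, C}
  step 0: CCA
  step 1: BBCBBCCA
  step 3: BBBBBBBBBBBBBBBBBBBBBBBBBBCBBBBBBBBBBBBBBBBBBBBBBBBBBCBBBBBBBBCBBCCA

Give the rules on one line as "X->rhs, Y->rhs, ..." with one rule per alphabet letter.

A->CA, B->BBB, C->BBC

  step 0 ⇒ step 1: CCA ⇒ BBC·BBC·CA
    A ↦ CA
    C ↦ BBC
    B ↦ BBB  (constrained at step 1)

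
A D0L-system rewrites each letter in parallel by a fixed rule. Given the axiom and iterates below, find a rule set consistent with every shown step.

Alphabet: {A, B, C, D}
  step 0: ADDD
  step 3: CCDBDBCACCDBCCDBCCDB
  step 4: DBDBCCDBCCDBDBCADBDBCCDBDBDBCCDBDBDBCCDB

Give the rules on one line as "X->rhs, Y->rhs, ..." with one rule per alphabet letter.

A->CA, B->CDB, C->DB, D->C

  step 3 ⇒ step 4: CCDBDBCACCDBCCDBCCDB ⇒ DB·DB·C·CDB·C·CDB·DB·CA·DB·DB·C·CDB·DB·DB·C·CDB·DB·DB·C·CDB
    A ↦ CA
    B ↦ CDB
    C ↦ DB
    D ↦ C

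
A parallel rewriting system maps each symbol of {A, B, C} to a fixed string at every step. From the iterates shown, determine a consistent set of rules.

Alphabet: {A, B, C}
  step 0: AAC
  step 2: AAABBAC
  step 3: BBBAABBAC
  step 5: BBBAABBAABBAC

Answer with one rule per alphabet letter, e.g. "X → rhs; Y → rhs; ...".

A->B, B->A, C->BAC

  step 2 ⇒ step 3: AAABBAC ⇒ B·B·B·A·A·B·BAC
    A ↦ B
    B ↦ A
    C ↦ BAC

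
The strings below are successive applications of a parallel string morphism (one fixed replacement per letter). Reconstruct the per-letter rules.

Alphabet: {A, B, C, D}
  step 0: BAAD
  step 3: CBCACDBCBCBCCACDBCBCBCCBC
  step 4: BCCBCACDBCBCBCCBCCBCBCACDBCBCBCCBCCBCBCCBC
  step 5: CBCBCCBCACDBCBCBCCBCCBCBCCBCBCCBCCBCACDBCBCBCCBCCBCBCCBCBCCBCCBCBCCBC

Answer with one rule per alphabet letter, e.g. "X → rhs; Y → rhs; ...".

  step 4 ⇒ step 5: BCCBCACDBCBCBCCBCCBCBCACDBCBCBCCBCCBCBCCBC ⇒ C·BC·BC·C·BC·ACD·BC·B·C·BC·C·BC·C·BC·BC·C·BC·BC·C·BC·C·BC·ACD·BC·B·C·BC·C·BC·C·BC·BC·C·BC·BC·C·BC·C·BC·BC·C·BC
    A ↦ ACD
    B ↦ C
    C ↦ BC
    D ↦ B

A->ACD, B->C, C->BC, D->B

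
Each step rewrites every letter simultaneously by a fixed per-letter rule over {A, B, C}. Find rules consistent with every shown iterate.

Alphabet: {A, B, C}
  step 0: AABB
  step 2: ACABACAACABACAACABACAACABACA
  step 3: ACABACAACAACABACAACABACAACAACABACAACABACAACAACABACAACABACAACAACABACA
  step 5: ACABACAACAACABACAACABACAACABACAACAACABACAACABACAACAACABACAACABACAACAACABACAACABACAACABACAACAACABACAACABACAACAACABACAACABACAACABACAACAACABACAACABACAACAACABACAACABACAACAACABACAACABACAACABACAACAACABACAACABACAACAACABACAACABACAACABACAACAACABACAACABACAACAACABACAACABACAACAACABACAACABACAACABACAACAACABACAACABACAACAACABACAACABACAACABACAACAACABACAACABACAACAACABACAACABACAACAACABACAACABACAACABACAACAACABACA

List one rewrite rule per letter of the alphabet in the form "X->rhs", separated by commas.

  step 2 ⇒ step 3: ACABACAACABACAACABACAACABACA ⇒ ACA·B·ACA·ACA·ACA·B·ACA·ACA·B·ACA·ACA·ACA·B·ACA·ACA·B·ACA·ACA·ACA·B·ACA·ACA·B·ACA·ACA·ACA·B·ACA
    A ↦ ACA
    B ↦ ACA
    C ↦ B

A->ACA, B->ACA, C->B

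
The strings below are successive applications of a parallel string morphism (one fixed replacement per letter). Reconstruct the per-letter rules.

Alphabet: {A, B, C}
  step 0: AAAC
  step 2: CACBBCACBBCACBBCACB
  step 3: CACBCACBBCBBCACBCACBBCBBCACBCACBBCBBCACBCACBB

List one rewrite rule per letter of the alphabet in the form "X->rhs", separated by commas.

A->CB, B->CBB, C->CA

  step 2 ⇒ step 3: CACBBCACBBCACBBCACB ⇒ CA·CB·CA·CBB·CBB·CA·CB·CA·CBB·CBB·CA·CB·CA·CBB·CBB·CA·CB·CA·CBB
    A ↦ CB
    B ↦ CBB
    C ↦ CA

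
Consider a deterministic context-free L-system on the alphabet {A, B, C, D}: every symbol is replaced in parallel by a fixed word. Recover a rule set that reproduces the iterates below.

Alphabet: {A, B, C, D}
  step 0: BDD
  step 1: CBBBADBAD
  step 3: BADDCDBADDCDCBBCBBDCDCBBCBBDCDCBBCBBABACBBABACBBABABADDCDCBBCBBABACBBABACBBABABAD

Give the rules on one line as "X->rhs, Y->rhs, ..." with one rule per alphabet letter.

A->ABA, B->CBB, C->DCD, D->BAD

  step 0 ⇒ step 1: BDD ⇒ CBB·BAD·BAD
    B ↦ CBB
    D ↦ BAD
    A ↦ ABA  (constrained at step 1)
    C ↦ DCD  (constrained at step 1)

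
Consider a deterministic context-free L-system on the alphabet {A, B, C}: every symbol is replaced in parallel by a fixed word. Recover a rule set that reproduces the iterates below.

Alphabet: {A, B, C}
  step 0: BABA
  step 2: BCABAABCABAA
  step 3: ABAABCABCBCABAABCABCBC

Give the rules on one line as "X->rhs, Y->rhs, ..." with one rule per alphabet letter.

A->BC, B->A, C->BAA

  step 2 ⇒ step 3: BCABAABCABAA ⇒ A·BAA·BC·A·BC·BC·A·BAA·BC·A·BC·BC
    A ↦ BC
    B ↦ A
    C ↦ BAA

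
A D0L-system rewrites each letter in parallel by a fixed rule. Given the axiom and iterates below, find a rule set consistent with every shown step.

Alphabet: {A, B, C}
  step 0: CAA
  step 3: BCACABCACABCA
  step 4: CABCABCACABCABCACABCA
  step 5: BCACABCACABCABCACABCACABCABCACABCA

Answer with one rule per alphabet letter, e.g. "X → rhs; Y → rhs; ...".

A->CA, B->CA, C->B

  step 4 ⇒ step 5: CABCABCACABCABCACABCA ⇒ B·CA·CA·B·CA·CA·B·CA·B·CA·CA·B·CA·CA·B·CA·B·CA·CA·B·CA
    A ↦ CA
    B ↦ CA
    C ↦ B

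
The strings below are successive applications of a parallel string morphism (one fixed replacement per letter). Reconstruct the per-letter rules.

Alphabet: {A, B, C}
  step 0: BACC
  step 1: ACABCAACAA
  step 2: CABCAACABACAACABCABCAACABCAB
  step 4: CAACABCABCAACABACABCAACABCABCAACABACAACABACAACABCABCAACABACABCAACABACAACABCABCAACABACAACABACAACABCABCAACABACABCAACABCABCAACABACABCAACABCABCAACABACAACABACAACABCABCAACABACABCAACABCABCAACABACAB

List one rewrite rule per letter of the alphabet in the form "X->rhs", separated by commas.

A->CAB, B->A, C->CAA

  step 1 ⇒ step 2: ACABCAACAA ⇒ CAB·CAA·CAB·A·CAA·CAB·CAB·CAA·CAB·CAB
    A ↦ CAB
    B ↦ A
    C ↦ CAA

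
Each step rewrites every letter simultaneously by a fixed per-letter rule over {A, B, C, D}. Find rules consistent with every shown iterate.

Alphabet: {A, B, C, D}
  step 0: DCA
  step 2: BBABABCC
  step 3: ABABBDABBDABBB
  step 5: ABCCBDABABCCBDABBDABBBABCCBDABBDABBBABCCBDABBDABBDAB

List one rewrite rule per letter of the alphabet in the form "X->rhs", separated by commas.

  step 2 ⇒ step 3: BBABABCC ⇒ AB·AB·BD·AB·BD·AB·B·B
    A ↦ BD
    B ↦ AB
    C ↦ B
    D ↦ CC  (constrained at step 0)

A->BD, B->AB, C->B, D->CC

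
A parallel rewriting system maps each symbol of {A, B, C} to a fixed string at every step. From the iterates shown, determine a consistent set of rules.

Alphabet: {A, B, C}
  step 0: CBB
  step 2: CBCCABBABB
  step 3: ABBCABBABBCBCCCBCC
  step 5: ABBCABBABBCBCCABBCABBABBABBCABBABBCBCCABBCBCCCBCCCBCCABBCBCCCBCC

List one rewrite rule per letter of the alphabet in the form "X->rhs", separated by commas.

A->CB, B->C, C->ABB

  step 2 ⇒ step 3: CBCCABBABB ⇒ ABB·C·ABB·ABB·CB·C·C·CB·C·C
    A ↦ CB
    B ↦ C
    C ↦ ABB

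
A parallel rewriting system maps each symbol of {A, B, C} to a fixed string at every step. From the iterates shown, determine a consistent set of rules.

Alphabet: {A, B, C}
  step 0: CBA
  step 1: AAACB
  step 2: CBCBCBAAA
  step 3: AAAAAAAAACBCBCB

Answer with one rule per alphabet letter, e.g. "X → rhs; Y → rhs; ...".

  step 2 ⇒ step 3: CBCBCBAAA ⇒ A·AA·A·AA·A·AA·CB·CB·CB
    A ↦ CB
    B ↦ AA
    C ↦ A

A->CB, B->AA, C->A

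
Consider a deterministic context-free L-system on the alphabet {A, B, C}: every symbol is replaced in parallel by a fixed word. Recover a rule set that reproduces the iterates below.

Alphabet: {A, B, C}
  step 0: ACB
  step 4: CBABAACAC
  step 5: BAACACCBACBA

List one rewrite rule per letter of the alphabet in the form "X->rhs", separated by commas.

  step 4 ⇒ step 5: CBABAACAC ⇒ BA·A·C·A·C·C·BA·C·BA
    A ↦ C
    B ↦ A
    C ↦ BA

A->C, B->A, C->BA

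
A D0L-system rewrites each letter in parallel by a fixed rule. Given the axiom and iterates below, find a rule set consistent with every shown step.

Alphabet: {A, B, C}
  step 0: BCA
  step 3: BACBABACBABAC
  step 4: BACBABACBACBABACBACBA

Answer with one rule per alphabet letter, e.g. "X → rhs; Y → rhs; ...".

  step 3 ⇒ step 4: BACBABACBABAC ⇒ BA·C·BA·BA·C·BA·C·BA·BA·C·BA·C·BA
    A ↦ C
    B ↦ BA
    C ↦ BA

A->C, B->BA, C->BA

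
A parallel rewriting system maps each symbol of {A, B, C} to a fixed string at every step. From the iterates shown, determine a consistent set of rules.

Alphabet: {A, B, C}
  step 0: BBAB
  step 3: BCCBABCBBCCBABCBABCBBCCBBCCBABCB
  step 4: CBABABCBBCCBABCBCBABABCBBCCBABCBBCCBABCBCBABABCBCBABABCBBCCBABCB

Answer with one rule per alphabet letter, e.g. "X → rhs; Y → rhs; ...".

A->BC, B->CB, C->AB

  step 3 ⇒ step 4: BCCBABCBBCCBABCBABCBBCCBBCCBABCB ⇒ CB·AB·AB·CB·BC·CB·AB·CB·CB·AB·AB·CB·BC·CB·AB·CB·BC·CB·AB·CB·CB·AB·AB·CB·CB·AB·AB·CB·BC·CB·AB·CB
    A ↦ BC
    B ↦ CB
    C ↦ AB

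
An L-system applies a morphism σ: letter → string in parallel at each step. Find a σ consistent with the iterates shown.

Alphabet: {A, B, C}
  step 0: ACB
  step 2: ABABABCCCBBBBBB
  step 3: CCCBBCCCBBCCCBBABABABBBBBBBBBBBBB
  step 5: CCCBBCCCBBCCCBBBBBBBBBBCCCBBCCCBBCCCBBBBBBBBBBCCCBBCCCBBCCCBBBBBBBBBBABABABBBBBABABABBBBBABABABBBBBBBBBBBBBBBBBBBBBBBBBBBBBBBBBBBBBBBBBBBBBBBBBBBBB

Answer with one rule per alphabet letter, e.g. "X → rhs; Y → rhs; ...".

A->CCC, B->BB, C->AB

  step 2 ⇒ step 3: ABABABCCCBBBBBB ⇒ CCC·BB·CCC·BB·CCC·BB·AB·AB·AB·BB·BB·BB·BB·BB·BB
    A ↦ CCC
    B ↦ BB
    C ↦ AB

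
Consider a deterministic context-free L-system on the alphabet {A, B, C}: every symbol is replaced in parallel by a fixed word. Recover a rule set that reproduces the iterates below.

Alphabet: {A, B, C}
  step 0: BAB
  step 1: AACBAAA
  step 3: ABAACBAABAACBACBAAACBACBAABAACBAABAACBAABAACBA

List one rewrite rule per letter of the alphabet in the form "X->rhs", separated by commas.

  step 0 ⇒ step 1: BAB ⇒ AA·CBA·AA
    A ↦ CBA
    B ↦ AA
    C ↦ AB  (constrained at step 1)

A->CBA, B->AA, C->AB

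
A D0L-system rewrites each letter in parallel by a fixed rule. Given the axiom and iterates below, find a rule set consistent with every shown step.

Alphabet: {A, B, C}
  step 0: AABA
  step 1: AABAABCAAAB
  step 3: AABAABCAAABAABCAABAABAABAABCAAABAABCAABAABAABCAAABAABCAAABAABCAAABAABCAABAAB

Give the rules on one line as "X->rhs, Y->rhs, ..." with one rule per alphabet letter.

A->AAB, B->CA, C->AB

  step 0 ⇒ step 1: AABA ⇒ AAB·AAB·CA·AAB
    A ↦ AAB
    B ↦ CA
    C ↦ AB  (constrained at step 1)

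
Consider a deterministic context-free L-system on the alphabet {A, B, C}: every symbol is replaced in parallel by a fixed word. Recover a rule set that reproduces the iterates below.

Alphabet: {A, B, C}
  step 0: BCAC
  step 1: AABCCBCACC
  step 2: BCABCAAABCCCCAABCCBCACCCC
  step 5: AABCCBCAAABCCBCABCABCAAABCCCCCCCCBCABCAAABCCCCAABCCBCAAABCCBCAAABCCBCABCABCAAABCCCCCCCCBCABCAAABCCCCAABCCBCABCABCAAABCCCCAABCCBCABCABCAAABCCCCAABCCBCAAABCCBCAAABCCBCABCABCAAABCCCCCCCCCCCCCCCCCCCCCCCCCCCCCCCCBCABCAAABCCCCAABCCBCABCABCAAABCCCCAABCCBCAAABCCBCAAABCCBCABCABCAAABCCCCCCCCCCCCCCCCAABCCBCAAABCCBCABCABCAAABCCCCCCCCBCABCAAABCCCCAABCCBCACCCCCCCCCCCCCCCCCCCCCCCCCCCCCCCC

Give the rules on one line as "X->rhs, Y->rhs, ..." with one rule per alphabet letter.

  step 1 ⇒ step 2: AABCCBCACC ⇒ BCA·BCA·AAB·CC·CC·AAB·CC·BCA·CC·CC
    A ↦ BCA
    B ↦ AAB
    C ↦ CC

A->BCA, B->AAB, C->CC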